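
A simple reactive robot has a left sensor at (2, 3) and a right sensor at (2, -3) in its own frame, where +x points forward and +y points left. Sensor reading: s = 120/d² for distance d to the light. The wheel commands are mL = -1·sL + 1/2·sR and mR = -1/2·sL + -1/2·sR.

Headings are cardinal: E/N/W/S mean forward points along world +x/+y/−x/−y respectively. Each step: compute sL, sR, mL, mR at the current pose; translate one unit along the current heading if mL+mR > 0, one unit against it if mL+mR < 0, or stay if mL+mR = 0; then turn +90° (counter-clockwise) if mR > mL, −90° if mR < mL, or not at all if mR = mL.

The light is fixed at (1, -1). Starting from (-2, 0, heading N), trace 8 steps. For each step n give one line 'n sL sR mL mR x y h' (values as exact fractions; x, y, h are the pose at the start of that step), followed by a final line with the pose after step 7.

0 8/3 40/3 4 -8 -2 0 N
1 12 12 -6 -12 -2 -1 E
2 24 120/53 -1212/53 -696/53 -3 -1 S
3 6 15 3/2 -21/2 -3 0 E
4 24 24/13 -300/13 -168/13 -4 0 S
5 60/17 12 42/17 -132/17 -4 1 E
6 40/3 40/27 -340/27 -200/27 -5 1 S
7 30/13 15/2 75/52 -255/52 -5 2 E
final -6 2 S

n=0: pose=(-2,0,N); sL=8/3, sR=40/3; mL=4, mR=-8; mL+mR=-4 → advance -1; mR−mL=-12 → turn -1·90°
n=1: pose=(-2,-1,E); sL=12, sR=12; mL=-6, mR=-12; mL+mR=-18 → advance -1; mR−mL=-6 → turn -1·90°
n=2: pose=(-3,-1,S); sL=24, sR=120/53; mL=-1212/53, mR=-696/53; mL+mR=-36 → advance -1; mR−mL=516/53 → turn +1·90°
n=3: pose=(-3,0,E); sL=6, sR=15; mL=3/2, mR=-21/2; mL+mR=-9 → advance -1; mR−mL=-12 → turn -1·90°
n=4: pose=(-4,0,S); sL=24, sR=24/13; mL=-300/13, mR=-168/13; mL+mR=-36 → advance -1; mR−mL=132/13 → turn +1·90°
n=5: pose=(-4,1,E); sL=60/17, sR=12; mL=42/17, mR=-132/17; mL+mR=-90/17 → advance -1; mR−mL=-174/17 → turn -1·90°
n=6: pose=(-5,1,S); sL=40/3, sR=40/27; mL=-340/27, mR=-200/27; mL+mR=-20 → advance -1; mR−mL=140/27 → turn +1·90°
n=7: pose=(-5,2,E); sL=30/13, sR=15/2; mL=75/52, mR=-255/52; mL+mR=-45/13 → advance -1; mR−mL=-165/26 → turn -1·90°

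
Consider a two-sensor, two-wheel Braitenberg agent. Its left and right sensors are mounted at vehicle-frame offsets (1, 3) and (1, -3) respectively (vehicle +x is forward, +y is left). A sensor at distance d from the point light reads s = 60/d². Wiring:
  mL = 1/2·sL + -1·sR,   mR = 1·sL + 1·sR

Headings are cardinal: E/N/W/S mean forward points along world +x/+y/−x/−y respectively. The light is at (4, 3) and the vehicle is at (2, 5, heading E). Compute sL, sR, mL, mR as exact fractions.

left sensor world pos  = (3, 8); dL² = 26
right sensor world pos = (3, 2); dR² = 2
sL = 60/26 = 30/13
sR = 60/2 = 30
mL = 1/2·sL + -1·sR = -375/13
mR = 1·sL + 1·sR = 420/13

30/13 30 -375/13 420/13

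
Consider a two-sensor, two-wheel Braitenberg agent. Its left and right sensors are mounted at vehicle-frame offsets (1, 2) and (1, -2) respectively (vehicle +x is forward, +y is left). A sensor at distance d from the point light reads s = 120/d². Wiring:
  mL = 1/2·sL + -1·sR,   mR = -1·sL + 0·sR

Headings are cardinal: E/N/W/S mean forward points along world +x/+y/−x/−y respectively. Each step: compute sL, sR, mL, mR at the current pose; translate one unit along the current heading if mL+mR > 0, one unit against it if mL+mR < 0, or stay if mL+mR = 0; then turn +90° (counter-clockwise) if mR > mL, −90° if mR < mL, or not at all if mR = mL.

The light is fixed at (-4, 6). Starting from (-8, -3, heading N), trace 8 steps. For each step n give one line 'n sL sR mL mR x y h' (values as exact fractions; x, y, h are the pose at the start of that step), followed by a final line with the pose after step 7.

0 6/5 30/17 -99/85 -6/5 -8 -3 N
1 120/73 40/51 140/3723 -120/73 -8 -4 E
2 12/13 12/17 -54/221 -12/13 -9 -4 S
3 120/157 24/17 -2748/2669 -120/157 -9 -3 W
4 15/13 15/17 -135/442 -15/13 -8 -3 S
5 24/25 120/61 -2268/1525 -24/25 -8 -2 W
6 60/41 60/53 -870/2173 -60/41 -7 -2 S
7 120/97 120/41 -9180/3977 -120/97 -7 -1 W
final -6 -1 S

n=0: pose=(-8,-3,N); sL=6/5, sR=30/17; mL=-99/85, mR=-6/5; mL+mR=-201/85 → advance -1; mR−mL=-3/85 → turn -1·90°
n=1: pose=(-8,-4,E); sL=120/73, sR=40/51; mL=140/3723, mR=-120/73; mL+mR=-5980/3723 → advance -1; mR−mL=-6260/3723 → turn -1·90°
n=2: pose=(-9,-4,S); sL=12/13, sR=12/17; mL=-54/221, mR=-12/13; mL+mR=-258/221 → advance -1; mR−mL=-150/221 → turn -1·90°
n=3: pose=(-9,-3,W); sL=120/157, sR=24/17; mL=-2748/2669, mR=-120/157; mL+mR=-4788/2669 → advance -1; mR−mL=708/2669 → turn +1·90°
n=4: pose=(-8,-3,S); sL=15/13, sR=15/17; mL=-135/442, mR=-15/13; mL+mR=-645/442 → advance -1; mR−mL=-375/442 → turn -1·90°
n=5: pose=(-8,-2,W); sL=24/25, sR=120/61; mL=-2268/1525, mR=-24/25; mL+mR=-3732/1525 → advance -1; mR−mL=804/1525 → turn +1·90°
n=6: pose=(-7,-2,S); sL=60/41, sR=60/53; mL=-870/2173, mR=-60/41; mL+mR=-4050/2173 → advance -1; mR−mL=-2310/2173 → turn -1·90°
n=7: pose=(-7,-1,W); sL=120/97, sR=120/41; mL=-9180/3977, mR=-120/97; mL+mR=-14100/3977 → advance -1; mR−mL=4260/3977 → turn +1·90°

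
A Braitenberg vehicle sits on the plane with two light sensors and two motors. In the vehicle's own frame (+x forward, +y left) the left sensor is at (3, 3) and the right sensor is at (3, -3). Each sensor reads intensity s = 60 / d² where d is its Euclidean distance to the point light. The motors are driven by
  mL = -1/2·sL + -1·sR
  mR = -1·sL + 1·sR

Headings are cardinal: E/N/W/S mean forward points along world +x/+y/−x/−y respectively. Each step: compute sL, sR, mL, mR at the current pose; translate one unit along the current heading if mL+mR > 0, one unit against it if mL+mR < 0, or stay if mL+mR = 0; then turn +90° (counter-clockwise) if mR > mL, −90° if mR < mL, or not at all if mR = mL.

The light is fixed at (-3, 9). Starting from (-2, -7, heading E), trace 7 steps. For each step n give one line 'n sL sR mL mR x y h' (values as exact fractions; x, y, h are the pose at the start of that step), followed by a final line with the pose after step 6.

0 12/37 60/377 -4482/13949 -2304/13949 -2 -7 E
1 30/89 30/89 -45/89 0 -3 -7 N
2 60/409 12/41 -6138/16769 2448/16769 -3 -8 W
3 15/104 15/101 -4635/21008 45/10504 -2 -8 S
4 12/37 60/377 -4482/13949 -2304/13949 -2 -7 E
5 30/89 30/89 -45/89 0 -3 -7 N
6 60/409 12/41 -6138/16769 2448/16769 -3 -8 W
final -2 -8 S

n=0: pose=(-2,-7,E); sL=12/37, sR=60/377; mL=-4482/13949, mR=-2304/13949; mL+mR=-18/37 → advance -1; mR−mL=2178/13949 → turn +1·90°
n=1: pose=(-3,-7,N); sL=30/89, sR=30/89; mL=-45/89, mR=0; mL+mR=-45/89 → advance -1; mR−mL=45/89 → turn +1·90°
n=2: pose=(-3,-8,W); sL=60/409, sR=12/41; mL=-6138/16769, mR=2448/16769; mL+mR=-90/409 → advance -1; mR−mL=8586/16769 → turn +1·90°
n=3: pose=(-2,-8,S); sL=15/104, sR=15/101; mL=-4635/21008, mR=45/10504; mL+mR=-45/208 → advance -1; mR−mL=4725/21008 → turn +1·90°
n=4: pose=(-2,-7,E); sL=12/37, sR=60/377; mL=-4482/13949, mR=-2304/13949; mL+mR=-18/37 → advance -1; mR−mL=2178/13949 → turn +1·90°
n=5: pose=(-3,-7,N); sL=30/89, sR=30/89; mL=-45/89, mR=0; mL+mR=-45/89 → advance -1; mR−mL=45/89 → turn +1·90°
n=6: pose=(-3,-8,W); sL=60/409, sR=12/41; mL=-6138/16769, mR=2448/16769; mL+mR=-90/409 → advance -1; mR−mL=8586/16769 → turn +1·90°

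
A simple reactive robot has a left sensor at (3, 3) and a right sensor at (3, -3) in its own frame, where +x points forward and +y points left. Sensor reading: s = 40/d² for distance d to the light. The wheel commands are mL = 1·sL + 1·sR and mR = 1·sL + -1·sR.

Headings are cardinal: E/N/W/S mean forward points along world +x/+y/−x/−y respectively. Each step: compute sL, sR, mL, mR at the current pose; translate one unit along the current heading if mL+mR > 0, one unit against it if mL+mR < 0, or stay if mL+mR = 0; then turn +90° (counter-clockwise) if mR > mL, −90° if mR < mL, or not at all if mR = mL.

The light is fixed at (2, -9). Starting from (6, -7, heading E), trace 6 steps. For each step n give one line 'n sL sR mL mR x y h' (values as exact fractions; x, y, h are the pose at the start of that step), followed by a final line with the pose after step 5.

0 20/37 4/5 248/185 -48/185 6 -7 E
1 8/13 8 112/13 -96/13 7 -7 S
2 5 2 7 3 7 -8 W
3 40/17 8/13 656/221 384/221 6 -8 N
4 20/37 4/5 248/185 -48/185 6 -7 E
5 8/13 8 112/13 -96/13 7 -7 S
final 7 -8 W

n=0: pose=(6,-7,E); sL=20/37, sR=4/5; mL=248/185, mR=-48/185; mL+mR=40/37 → advance +1; mR−mL=-8/5 → turn -1·90°
n=1: pose=(7,-7,S); sL=8/13, sR=8; mL=112/13, mR=-96/13; mL+mR=16/13 → advance +1; mR−mL=-16 → turn -1·90°
n=2: pose=(7,-8,W); sL=5, sR=2; mL=7, mR=3; mL+mR=10 → advance +1; mR−mL=-4 → turn -1·90°
n=3: pose=(6,-8,N); sL=40/17, sR=8/13; mL=656/221, mR=384/221; mL+mR=80/17 → advance +1; mR−mL=-16/13 → turn -1·90°
n=4: pose=(6,-7,E); sL=20/37, sR=4/5; mL=248/185, mR=-48/185; mL+mR=40/37 → advance +1; mR−mL=-8/5 → turn -1·90°
n=5: pose=(7,-7,S); sL=8/13, sR=8; mL=112/13, mR=-96/13; mL+mR=16/13 → advance +1; mR−mL=-16 → turn -1·90°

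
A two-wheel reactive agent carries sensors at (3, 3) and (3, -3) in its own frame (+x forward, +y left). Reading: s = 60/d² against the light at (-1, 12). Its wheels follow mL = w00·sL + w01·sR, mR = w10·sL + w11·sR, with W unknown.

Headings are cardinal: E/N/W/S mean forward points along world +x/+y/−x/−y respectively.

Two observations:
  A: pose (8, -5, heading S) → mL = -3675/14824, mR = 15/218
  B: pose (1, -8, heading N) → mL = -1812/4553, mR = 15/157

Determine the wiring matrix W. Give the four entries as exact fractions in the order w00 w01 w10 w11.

-1 -1 0 1/2

obs A: pose=(8,-5,S) → sL=15/136, sR=15/109, mL=-3675/14824, mR=15/218
obs B: pose=(1,-8,N) → sL=6/29, sR=30/157, mL=-1812/4553, mR=15/157
sensor matrix S = [[15/136, 15/109], [6/29, 30/157]]; det S = -249615/33746836
solve [mL_A; mL_B] = S·[w00; w01] and [mR_A; mR_B] = S·[w10; w11]:
  w00 = -1, w01 = -1, w10 = 0, w11 = 1/2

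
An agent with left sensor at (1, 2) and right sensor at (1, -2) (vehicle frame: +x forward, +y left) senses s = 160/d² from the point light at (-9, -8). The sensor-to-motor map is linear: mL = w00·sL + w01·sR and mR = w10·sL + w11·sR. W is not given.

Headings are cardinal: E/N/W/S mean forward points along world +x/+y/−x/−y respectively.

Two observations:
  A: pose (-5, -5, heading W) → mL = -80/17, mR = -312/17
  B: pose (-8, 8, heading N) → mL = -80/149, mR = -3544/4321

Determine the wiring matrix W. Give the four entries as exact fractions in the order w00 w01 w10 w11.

obs A: pose=(-5,-5,W) → sL=16, sR=80/17, mL=-80/17, mR=-312/17
obs B: pose=(-8,8,N) → sL=16/29, sR=80/149, mL=-80/149, mR=-3544/4321
sensor matrix S = [[16, 80/17], [16/29, 80/149]]; det S = 440320/73457
solve [mL_A; mL_B] = S·[w00; w01] and [mR_A; mR_B] = S·[w10; w11]:
  w00 = 0, w01 = -1, w10 = -1, w11 = -1/2

0 -1 -1 -1/2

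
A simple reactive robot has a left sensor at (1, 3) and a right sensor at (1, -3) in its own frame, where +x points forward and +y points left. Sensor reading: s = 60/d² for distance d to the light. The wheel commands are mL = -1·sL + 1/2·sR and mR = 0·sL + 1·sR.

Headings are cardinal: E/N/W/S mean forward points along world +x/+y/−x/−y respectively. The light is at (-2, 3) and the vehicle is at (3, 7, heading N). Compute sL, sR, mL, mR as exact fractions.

60/29 60/89 -4470/2581 60/89

left sensor world pos  = (0, 8); dL² = 29
right sensor world pos = (6, 8); dR² = 89
sL = 60/29 = 60/29
sR = 60/89 = 60/89
mL = -1·sL + 1/2·sR = -4470/2581
mR = 0·sL + 1·sR = 60/89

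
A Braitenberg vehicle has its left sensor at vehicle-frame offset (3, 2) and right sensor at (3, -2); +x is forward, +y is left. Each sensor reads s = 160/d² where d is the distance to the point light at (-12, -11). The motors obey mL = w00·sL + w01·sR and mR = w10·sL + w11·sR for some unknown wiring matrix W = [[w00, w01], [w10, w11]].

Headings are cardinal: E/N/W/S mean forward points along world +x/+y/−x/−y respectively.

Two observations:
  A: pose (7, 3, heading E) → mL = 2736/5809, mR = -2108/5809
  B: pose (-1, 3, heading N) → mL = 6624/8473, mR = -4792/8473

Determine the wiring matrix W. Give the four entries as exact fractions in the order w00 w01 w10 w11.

1 1 -1/2 -1

obs A: pose=(7,3,E) → sL=8/37, sR=40/157, mL=2736/5809, mR=-2108/5809
obs B: pose=(-1,3,N) → sL=16/37, sR=80/229, mL=6624/8473, mR=-4792/8473
sensor matrix S = [[8/37, 40/157], [16/37, 80/229]]; det S = -46080/1330261
solve [mL_A; mL_B] = S·[w00; w01] and [mR_A; mR_B] = S·[w10; w11]:
  w00 = 1, w01 = 1, w10 = -1/2, w11 = -1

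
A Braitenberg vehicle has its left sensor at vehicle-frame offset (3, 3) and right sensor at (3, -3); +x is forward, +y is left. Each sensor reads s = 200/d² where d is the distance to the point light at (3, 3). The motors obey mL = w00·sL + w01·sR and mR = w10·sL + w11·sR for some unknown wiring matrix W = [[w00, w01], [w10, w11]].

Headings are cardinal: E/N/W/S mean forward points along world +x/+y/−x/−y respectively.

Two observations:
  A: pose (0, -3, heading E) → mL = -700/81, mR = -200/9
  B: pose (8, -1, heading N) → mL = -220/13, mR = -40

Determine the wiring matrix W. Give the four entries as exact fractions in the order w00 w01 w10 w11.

-1/2 1 -1 0

obs A: pose=(0,-3,E) → sL=200/9, sR=200/81, mL=-700/81, mR=-200/9
obs B: pose=(8,-1,N) → sL=40, sR=40/13, mL=-220/13, mR=-40
sensor matrix S = [[200/9, 200/81], [40, 40/13]]; det S = -32000/1053
solve [mL_A; mL_B] = S·[w00; w01] and [mR_A; mR_B] = S·[w10; w11]:
  w00 = -1/2, w01 = 1, w10 = -1, w11 = 0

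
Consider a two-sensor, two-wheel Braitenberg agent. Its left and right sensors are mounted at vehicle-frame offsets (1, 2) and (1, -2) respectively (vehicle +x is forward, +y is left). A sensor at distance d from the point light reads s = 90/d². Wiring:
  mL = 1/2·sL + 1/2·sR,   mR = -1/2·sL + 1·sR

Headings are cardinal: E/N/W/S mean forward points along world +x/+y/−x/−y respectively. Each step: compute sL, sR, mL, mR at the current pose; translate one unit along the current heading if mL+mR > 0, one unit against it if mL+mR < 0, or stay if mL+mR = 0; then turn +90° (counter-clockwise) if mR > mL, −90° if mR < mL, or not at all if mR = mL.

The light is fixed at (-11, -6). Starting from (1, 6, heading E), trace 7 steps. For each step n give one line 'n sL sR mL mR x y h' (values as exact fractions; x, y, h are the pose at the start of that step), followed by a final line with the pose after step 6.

n=0: pose=(1,6,E); sL=18/73, sR=90/269; mL=5706/19637, mR=4149/19637; mL+mR=135/269 → advance +1; mR−mL=-1557/19637 → turn -1·90°
n=1: pose=(2,6,S); sL=45/173, sR=45/121; mL=6615/20933, mR=10125/41866; mL+mR=135/242 → advance +1; mR−mL=-3105/41866 → turn -1·90°
n=2: pose=(2,5,W); sL=2/5, sR=90/313; mL=538/1565, mR=137/1565; mL+mR=135/313 → advance +1; mR−mL=-401/1565 → turn -1·90°
n=3: pose=(1,5,N); sL=45/122, sR=9/34; mL=657/2074, mR=333/4148; mL+mR=27/68 → advance +1; mR−mL=-981/4148 → turn -1·90°
n=4: pose=(1,6,E); sL=18/73, sR=90/269; mL=5706/19637, mR=4149/19637; mL+mR=135/269 → advance +1; mR−mL=-1557/19637 → turn -1·90°
n=5: pose=(2,6,S); sL=45/173, sR=45/121; mL=6615/20933, mR=10125/41866; mL+mR=135/242 → advance +1; mR−mL=-3105/41866 → turn -1·90°
n=6: pose=(2,5,W); sL=2/5, sR=90/313; mL=538/1565, mR=137/1565; mL+mR=135/313 → advance +1; mR−mL=-401/1565 → turn -1·90°

0 18/73 90/269 5706/19637 4149/19637 1 6 E
1 45/173 45/121 6615/20933 10125/41866 2 6 S
2 2/5 90/313 538/1565 137/1565 2 5 W
3 45/122 9/34 657/2074 333/4148 1 5 N
4 18/73 90/269 5706/19637 4149/19637 1 6 E
5 45/173 45/121 6615/20933 10125/41866 2 6 S
6 2/5 90/313 538/1565 137/1565 2 5 W
final 1 5 N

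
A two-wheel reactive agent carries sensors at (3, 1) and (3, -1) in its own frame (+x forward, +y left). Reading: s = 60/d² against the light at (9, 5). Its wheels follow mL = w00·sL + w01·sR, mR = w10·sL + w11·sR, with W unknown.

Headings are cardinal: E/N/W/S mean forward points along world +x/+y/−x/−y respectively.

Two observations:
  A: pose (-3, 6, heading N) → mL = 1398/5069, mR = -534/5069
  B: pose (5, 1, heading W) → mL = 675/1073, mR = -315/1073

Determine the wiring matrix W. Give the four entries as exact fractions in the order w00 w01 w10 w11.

-1/2 1 -1 1/2

obs A: pose=(-3,6,N) → sL=12/37, sR=60/137, mL=1398/5069, mR=-534/5069
obs B: pose=(5,1,W) → sL=30/37, sR=30/29, mL=675/1073, mR=-315/1073
sensor matrix S = [[12/37, 60/137], [30/37, 30/29]]; det S = -2880/147001
solve [mL_A; mL_B] = S·[w00; w01] and [mR_A; mR_B] = S·[w10; w11]:
  w00 = -1/2, w01 = 1, w10 = -1, w11 = 1/2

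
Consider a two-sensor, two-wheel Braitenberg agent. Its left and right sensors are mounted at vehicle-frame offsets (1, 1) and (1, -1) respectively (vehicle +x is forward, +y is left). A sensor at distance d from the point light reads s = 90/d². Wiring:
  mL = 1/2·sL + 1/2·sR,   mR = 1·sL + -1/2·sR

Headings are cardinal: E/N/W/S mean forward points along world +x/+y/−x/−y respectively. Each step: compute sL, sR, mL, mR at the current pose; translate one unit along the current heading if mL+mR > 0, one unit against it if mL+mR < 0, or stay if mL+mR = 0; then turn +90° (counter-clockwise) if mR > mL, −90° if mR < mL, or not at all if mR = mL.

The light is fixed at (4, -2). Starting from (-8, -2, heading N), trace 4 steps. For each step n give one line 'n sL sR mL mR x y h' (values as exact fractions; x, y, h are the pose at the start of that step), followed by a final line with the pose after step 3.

n=0: pose=(-8,-2,N); sL=9/17, sR=45/61; mL=657/1037, mR=333/2074; mL+mR=27/34 → advance +1; mR−mL=-981/2074 → turn -1·90°
n=1: pose=(-8,-1,E); sL=18/25, sR=90/121; mL=2214/3025, mR=1053/3025; mL+mR=27/25 → advance +1; mR−mL=-1161/3025 → turn -1·90°
n=2: pose=(-7,-1,S); sL=9/10, sR=5/8; mL=61/80, mR=47/80; mL+mR=27/20 → advance +1; mR−mL=-7/40 → turn -1·90°
n=3: pose=(-7,-2,W); sL=18/29, sR=18/29; mL=18/29, mR=9/29; mL+mR=27/29 → advance +1; mR−mL=-9/29 → turn -1·90°

0 9/17 45/61 657/1037 333/2074 -8 -2 N
1 18/25 90/121 2214/3025 1053/3025 -8 -1 E
2 9/10 5/8 61/80 47/80 -7 -1 S
3 18/29 18/29 18/29 9/29 -7 -2 W
final -8 -2 N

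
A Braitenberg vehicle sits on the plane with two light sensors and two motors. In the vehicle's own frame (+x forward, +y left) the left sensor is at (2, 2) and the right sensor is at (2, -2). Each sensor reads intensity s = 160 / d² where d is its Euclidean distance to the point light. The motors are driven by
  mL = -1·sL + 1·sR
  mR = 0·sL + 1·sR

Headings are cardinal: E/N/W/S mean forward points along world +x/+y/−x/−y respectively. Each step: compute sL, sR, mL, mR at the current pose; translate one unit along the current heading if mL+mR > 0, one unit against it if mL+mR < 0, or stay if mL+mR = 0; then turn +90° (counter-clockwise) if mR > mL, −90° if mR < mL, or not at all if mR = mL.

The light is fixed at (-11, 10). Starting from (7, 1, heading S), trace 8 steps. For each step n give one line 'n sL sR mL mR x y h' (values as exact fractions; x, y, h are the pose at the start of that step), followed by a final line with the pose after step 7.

0 160/521 160/377 23040/196417 160/377 7 1 S
1 10/29 5/17 -25/493 5/17 7 0 E
2 160/353 32/101 -4864/35653 32/101 8 0 N
3 16/41 80/169 576/6929 80/169 8 1 W
4 160/521 160/377 23040/196417 160/377 7 1 S
5 10/29 5/17 -25/493 5/17 7 0 E
6 160/353 32/101 -4864/35653 32/101 8 0 N
7 16/41 80/169 576/6929 80/169 8 1 W
final 7 1 S

n=0: pose=(7,1,S); sL=160/521, sR=160/377; mL=23040/196417, mR=160/377; mL+mR=106400/196417 → advance +1; mR−mL=160/521 → turn +1·90°
n=1: pose=(7,0,E); sL=10/29, sR=5/17; mL=-25/493, mR=5/17; mL+mR=120/493 → advance +1; mR−mL=10/29 → turn +1·90°
n=2: pose=(8,0,N); sL=160/353, sR=32/101; mL=-4864/35653, mR=32/101; mL+mR=6432/35653 → advance +1; mR−mL=160/353 → turn +1·90°
n=3: pose=(8,1,W); sL=16/41, sR=80/169; mL=576/6929, mR=80/169; mL+mR=3856/6929 → advance +1; mR−mL=16/41 → turn +1·90°
n=4: pose=(7,1,S); sL=160/521, sR=160/377; mL=23040/196417, mR=160/377; mL+mR=106400/196417 → advance +1; mR−mL=160/521 → turn +1·90°
n=5: pose=(7,0,E); sL=10/29, sR=5/17; mL=-25/493, mR=5/17; mL+mR=120/493 → advance +1; mR−mL=10/29 → turn +1·90°
n=6: pose=(8,0,N); sL=160/353, sR=32/101; mL=-4864/35653, mR=32/101; mL+mR=6432/35653 → advance +1; mR−mL=160/353 → turn +1·90°
n=7: pose=(8,1,W); sL=16/41, sR=80/169; mL=576/6929, mR=80/169; mL+mR=3856/6929 → advance +1; mR−mL=16/41 → turn +1·90°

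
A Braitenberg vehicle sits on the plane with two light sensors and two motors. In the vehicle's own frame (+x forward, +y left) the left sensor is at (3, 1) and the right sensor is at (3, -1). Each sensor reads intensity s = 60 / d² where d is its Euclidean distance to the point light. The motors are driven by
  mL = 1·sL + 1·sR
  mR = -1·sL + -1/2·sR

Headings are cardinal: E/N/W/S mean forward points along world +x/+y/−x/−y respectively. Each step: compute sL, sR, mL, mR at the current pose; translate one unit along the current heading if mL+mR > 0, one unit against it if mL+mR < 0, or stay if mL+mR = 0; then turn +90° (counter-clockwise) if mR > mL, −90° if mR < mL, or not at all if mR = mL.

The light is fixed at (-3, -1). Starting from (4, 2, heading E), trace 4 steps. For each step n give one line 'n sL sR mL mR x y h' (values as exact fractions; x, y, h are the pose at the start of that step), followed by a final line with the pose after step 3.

0 15/29 15/26 825/754 -1215/1508 4 2 E
1 20/27 60/49 2600/1323 -1790/1323 5 2 S
2 30/13 30/17 900/221 -705/221 5 1 W
3 60/61 60/89 9000/5429 -7170/5429 4 1 N
final 4 2 E

n=0: pose=(4,2,E); sL=15/29, sR=15/26; mL=825/754, mR=-1215/1508; mL+mR=15/52 → advance +1; mR−mL=-2865/1508 → turn -1·90°
n=1: pose=(5,2,S); sL=20/27, sR=60/49; mL=2600/1323, mR=-1790/1323; mL+mR=30/49 → advance +1; mR−mL=-4390/1323 → turn -1·90°
n=2: pose=(5,1,W); sL=30/13, sR=30/17; mL=900/221, mR=-705/221; mL+mR=15/17 → advance +1; mR−mL=-1605/221 → turn -1·90°
n=3: pose=(4,1,N); sL=60/61, sR=60/89; mL=9000/5429, mR=-7170/5429; mL+mR=30/89 → advance +1; mR−mL=-16170/5429 → turn -1·90°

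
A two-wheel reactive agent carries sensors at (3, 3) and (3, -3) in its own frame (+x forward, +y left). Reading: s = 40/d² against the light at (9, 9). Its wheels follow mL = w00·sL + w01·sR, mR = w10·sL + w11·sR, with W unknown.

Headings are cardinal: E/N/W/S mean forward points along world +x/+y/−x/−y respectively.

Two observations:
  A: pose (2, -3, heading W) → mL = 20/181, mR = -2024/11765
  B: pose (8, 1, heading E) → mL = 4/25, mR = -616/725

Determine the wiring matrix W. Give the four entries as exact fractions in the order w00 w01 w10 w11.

obs A: pose=(2,-3,W) → sL=8/65, sR=40/181, mL=20/181, mR=-2024/11765
obs B: pose=(8,1,E) → sL=40/29, sR=8/25, mL=4/25, mR=-616/725
sensor matrix S = [[8/65, 40/181], [40/29, 8/25]]; det S = -2264064/8529625
solve [mL_A; mL_B] = S·[w00; w01] and [mR_A; mR_B] = S·[w10; w11]:
  w00 = 0, w01 = 1/2, w10 = -1/2, w11 = -1/2

0 1/2 -1/2 -1/2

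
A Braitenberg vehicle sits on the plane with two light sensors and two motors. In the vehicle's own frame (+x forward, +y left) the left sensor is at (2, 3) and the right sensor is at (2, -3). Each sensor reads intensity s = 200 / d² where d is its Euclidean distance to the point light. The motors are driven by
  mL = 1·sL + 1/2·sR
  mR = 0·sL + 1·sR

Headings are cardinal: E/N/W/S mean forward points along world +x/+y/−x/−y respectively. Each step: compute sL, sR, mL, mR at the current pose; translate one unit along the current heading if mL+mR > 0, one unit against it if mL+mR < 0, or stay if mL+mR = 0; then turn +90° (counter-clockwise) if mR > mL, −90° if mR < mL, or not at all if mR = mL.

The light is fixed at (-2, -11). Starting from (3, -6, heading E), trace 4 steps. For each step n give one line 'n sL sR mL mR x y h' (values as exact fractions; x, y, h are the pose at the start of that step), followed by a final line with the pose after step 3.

0 200/113 200/53 21900/5989 200/53 3 -6 E
1 100/29 20/13 1590/377 20/13 4 -6 N
2 40/29 200/73 5820/2117 200/73 4 -5 E
3 50/29 25/4 1125/232 25/4 5 -5 S
final 5 -6 E

n=0: pose=(3,-6,E); sL=200/113, sR=200/53; mL=21900/5989, mR=200/53; mL+mR=44500/5989 → advance +1; mR−mL=700/5989 → turn +1·90°
n=1: pose=(4,-6,N); sL=100/29, sR=20/13; mL=1590/377, mR=20/13; mL+mR=2170/377 → advance +1; mR−mL=-1010/377 → turn -1·90°
n=2: pose=(4,-5,E); sL=40/29, sR=200/73; mL=5820/2117, mR=200/73; mL+mR=11620/2117 → advance +1; mR−mL=-20/2117 → turn -1·90°
n=3: pose=(5,-5,S); sL=50/29, sR=25/4; mL=1125/232, mR=25/4; mL+mR=2575/232 → advance +1; mR−mL=325/232 → turn +1·90°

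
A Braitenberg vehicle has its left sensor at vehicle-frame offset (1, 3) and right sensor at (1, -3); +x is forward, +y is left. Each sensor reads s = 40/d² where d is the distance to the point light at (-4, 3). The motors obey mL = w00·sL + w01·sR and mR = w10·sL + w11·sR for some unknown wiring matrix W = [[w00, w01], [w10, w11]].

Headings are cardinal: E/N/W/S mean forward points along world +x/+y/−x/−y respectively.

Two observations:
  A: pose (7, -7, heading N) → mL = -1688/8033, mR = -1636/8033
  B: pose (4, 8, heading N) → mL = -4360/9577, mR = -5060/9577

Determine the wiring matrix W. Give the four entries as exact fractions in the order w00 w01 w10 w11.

-1/2 -1/2 -1 1/2

obs A: pose=(7,-7,N) → sL=8/29, sR=40/277, mL=-1688/8033, mR=-1636/8033
obs B: pose=(4,8,N) → sL=40/61, sR=40/157, mL=-4360/9577, mR=-5060/9577
sensor matrix S = [[8/29, 40/277], [40/61, 40/157]]; det S = -1877760/76932041
solve [mL_A; mL_B] = S·[w00; w01] and [mR_A; mR_B] = S·[w10; w11]:
  w00 = -1/2, w01 = -1/2, w10 = -1, w11 = 1/2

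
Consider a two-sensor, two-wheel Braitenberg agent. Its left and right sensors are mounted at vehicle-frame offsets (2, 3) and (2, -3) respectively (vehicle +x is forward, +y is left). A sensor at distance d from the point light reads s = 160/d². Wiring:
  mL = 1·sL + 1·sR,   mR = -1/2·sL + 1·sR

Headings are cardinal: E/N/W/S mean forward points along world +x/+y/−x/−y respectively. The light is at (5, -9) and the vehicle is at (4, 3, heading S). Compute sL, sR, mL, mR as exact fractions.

left sensor world pos  = (7, 1); dL² = 104
right sensor world pos = (1, 1); dR² = 116
sL = 160/104 = 20/13
sR = 160/116 = 40/29
mL = 1·sL + 1·sR = 1100/377
mR = -1/2·sL + 1·sR = 230/377

20/13 40/29 1100/377 230/377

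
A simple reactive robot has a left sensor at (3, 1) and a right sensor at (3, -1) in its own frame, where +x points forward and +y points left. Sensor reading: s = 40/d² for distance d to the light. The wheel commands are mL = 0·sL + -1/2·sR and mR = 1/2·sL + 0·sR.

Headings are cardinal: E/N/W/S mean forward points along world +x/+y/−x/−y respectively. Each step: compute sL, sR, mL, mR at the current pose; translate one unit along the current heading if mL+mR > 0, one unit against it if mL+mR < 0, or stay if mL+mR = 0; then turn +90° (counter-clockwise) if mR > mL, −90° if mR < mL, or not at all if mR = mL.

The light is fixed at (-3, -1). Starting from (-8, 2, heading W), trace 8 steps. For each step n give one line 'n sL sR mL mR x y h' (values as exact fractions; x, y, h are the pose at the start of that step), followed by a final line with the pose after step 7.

n=0: pose=(-8,2,W); sL=10/17, sR=1/2; mL=-1/4, mR=5/17; mL+mR=3/68 → advance +1; mR−mL=37/68 → turn +1·90°
n=1: pose=(-9,2,S); sL=8/5, sR=40/49; mL=-20/49, mR=4/5; mL+mR=96/245 → advance +1; mR−mL=296/245 → turn +1·90°
n=2: pose=(-9,1,E); sL=20/9, sR=4; mL=-2, mR=10/9; mL+mR=-8/9 → advance -1; mR−mL=28/9 → turn +1·90°
n=3: pose=(-10,1,N); sL=40/89, sR=40/61; mL=-20/61, mR=20/89; mL+mR=-560/5429 → advance -1; mR−mL=3000/5429 → turn +1·90°
n=4: pose=(-10,0,W); sL=2/5, sR=5/13; mL=-5/26, mR=1/5; mL+mR=1/130 → advance +1; mR−mL=51/130 → turn +1·90°
n=5: pose=(-11,0,S); sL=40/53, sR=8/17; mL=-4/17, mR=20/53; mL+mR=128/901 → advance +1; mR−mL=552/901 → turn +1·90°
n=6: pose=(-11,-1,E); sL=20/13, sR=20/13; mL=-10/13, mR=10/13; mL+mR=0 → advance +0; mR−mL=20/13 → turn +1·90°
n=7: pose=(-11,-1,N); sL=4/9, sR=20/29; mL=-10/29, mR=2/9; mL+mR=-32/261 → advance -1; mR−mL=148/261 → turn +1·90°

0 10/17 1/2 -1/4 5/17 -8 2 W
1 8/5 40/49 -20/49 4/5 -9 2 S
2 20/9 4 -2 10/9 -9 1 E
3 40/89 40/61 -20/61 20/89 -10 1 N
4 2/5 5/13 -5/26 1/5 -10 0 W
5 40/53 8/17 -4/17 20/53 -11 0 S
6 20/13 20/13 -10/13 10/13 -11 -1 E
7 4/9 20/29 -10/29 2/9 -11 -1 N
final -11 -2 W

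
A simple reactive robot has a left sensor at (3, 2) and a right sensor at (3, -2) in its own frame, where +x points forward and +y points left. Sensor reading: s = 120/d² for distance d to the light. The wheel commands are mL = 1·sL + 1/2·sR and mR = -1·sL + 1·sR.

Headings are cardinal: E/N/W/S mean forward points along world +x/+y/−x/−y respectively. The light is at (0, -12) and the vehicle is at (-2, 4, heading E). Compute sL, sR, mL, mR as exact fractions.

24/65 120/197 8628/12805 3072/12805

left sensor world pos  = (1, 6); dL² = 325
right sensor world pos = (1, 2); dR² = 197
sL = 120/325 = 24/65
sR = 120/197 = 120/197
mL = 1·sL + 1/2·sR = 8628/12805
mR = -1·sL + 1·sR = 3072/12805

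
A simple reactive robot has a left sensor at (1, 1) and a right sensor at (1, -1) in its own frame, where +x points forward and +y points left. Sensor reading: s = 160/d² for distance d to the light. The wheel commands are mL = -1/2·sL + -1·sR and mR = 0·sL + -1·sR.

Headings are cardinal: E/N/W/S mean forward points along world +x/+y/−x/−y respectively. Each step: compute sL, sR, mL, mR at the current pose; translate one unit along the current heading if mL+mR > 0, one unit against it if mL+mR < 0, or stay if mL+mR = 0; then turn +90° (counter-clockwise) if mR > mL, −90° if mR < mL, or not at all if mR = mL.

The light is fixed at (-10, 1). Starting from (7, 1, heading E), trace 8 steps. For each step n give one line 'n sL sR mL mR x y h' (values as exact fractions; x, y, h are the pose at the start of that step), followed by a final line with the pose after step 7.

0 32/65 32/65 -48/65 -32/65 7 1 E
1 80/113 16/29 -2968/3277 -16/29 6 1 N
2 160/229 32/45 -10928/10305 -32/45 6 0 W
3 20/41 8/13 -458/533 -8/13 7 0 S
4 32/65 32/65 -48/65 -32/65 7 1 E
5 80/113 16/29 -2968/3277 -16/29 6 1 N
6 160/229 32/45 -10928/10305 -32/45 6 0 W
7 20/41 8/13 -458/533 -8/13 7 0 S
final 7 1 E

n=0: pose=(7,1,E); sL=32/65, sR=32/65; mL=-48/65, mR=-32/65; mL+mR=-16/13 → advance -1; mR−mL=16/65 → turn +1·90°
n=1: pose=(6,1,N); sL=80/113, sR=16/29; mL=-2968/3277, mR=-16/29; mL+mR=-4776/3277 → advance -1; mR−mL=40/113 → turn +1·90°
n=2: pose=(6,0,W); sL=160/229, sR=32/45; mL=-10928/10305, mR=-32/45; mL+mR=-18256/10305 → advance -1; mR−mL=80/229 → turn +1·90°
n=3: pose=(7,0,S); sL=20/41, sR=8/13; mL=-458/533, mR=-8/13; mL+mR=-786/533 → advance -1; mR−mL=10/41 → turn +1·90°
n=4: pose=(7,1,E); sL=32/65, sR=32/65; mL=-48/65, mR=-32/65; mL+mR=-16/13 → advance -1; mR−mL=16/65 → turn +1·90°
n=5: pose=(6,1,N); sL=80/113, sR=16/29; mL=-2968/3277, mR=-16/29; mL+mR=-4776/3277 → advance -1; mR−mL=40/113 → turn +1·90°
n=6: pose=(6,0,W); sL=160/229, sR=32/45; mL=-10928/10305, mR=-32/45; mL+mR=-18256/10305 → advance -1; mR−mL=80/229 → turn +1·90°
n=7: pose=(7,0,S); sL=20/41, sR=8/13; mL=-458/533, mR=-8/13; mL+mR=-786/533 → advance -1; mR−mL=10/41 → turn +1·90°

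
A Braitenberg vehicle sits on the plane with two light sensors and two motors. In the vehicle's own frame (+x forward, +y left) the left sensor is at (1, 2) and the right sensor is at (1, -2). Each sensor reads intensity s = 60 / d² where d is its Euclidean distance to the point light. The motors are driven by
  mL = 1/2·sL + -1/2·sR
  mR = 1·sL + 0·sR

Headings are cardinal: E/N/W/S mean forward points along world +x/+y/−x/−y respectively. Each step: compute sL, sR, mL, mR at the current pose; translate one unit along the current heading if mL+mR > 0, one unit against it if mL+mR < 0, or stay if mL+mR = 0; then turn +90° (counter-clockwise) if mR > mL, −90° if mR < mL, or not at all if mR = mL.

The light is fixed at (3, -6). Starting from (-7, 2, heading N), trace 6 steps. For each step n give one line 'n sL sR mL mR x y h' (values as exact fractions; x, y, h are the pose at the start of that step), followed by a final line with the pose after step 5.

0 4/15 12/29 -32/435 4/15 -7 2 N
1 6/17 30/121 108/2057 6/17 -7 3 W
2 12/29 60/233 528/6757 12/29 -8 3 S
3 3/10 15/34 -6/85 3/10 -8 2 E
4 4/15 12/29 -32/435 4/15 -7 2 N
5 6/17 30/121 108/2057 6/17 -7 3 W
final -8 3 S

n=0: pose=(-7,2,N); sL=4/15, sR=12/29; mL=-32/435, mR=4/15; mL+mR=28/145 → advance +1; mR−mL=148/435 → turn +1·90°
n=1: pose=(-7,3,W); sL=6/17, sR=30/121; mL=108/2057, mR=6/17; mL+mR=834/2057 → advance +1; mR−mL=618/2057 → turn +1·90°
n=2: pose=(-8,3,S); sL=12/29, sR=60/233; mL=528/6757, mR=12/29; mL+mR=3324/6757 → advance +1; mR−mL=2268/6757 → turn +1·90°
n=3: pose=(-8,2,E); sL=3/10, sR=15/34; mL=-6/85, mR=3/10; mL+mR=39/170 → advance +1; mR−mL=63/170 → turn +1·90°
n=4: pose=(-7,2,N); sL=4/15, sR=12/29; mL=-32/435, mR=4/15; mL+mR=28/145 → advance +1; mR−mL=148/435 → turn +1·90°
n=5: pose=(-7,3,W); sL=6/17, sR=30/121; mL=108/2057, mR=6/17; mL+mR=834/2057 → advance +1; mR−mL=618/2057 → turn +1·90°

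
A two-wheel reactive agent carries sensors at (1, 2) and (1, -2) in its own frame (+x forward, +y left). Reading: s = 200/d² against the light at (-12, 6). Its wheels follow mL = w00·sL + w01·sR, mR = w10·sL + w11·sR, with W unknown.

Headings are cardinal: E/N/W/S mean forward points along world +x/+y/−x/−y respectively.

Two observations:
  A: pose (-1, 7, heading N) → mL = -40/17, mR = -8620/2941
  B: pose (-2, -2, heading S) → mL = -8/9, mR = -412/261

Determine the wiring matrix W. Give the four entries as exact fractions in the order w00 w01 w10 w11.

obs A: pose=(-1,7,N) → sL=40/17, sR=200/173, mL=-40/17, mR=-8620/2941
obs B: pose=(-2,-2,S) → sL=8/9, sR=40/29, mL=-8/9, mR=-412/261
sensor matrix S = [[40/17, 200/173], [8/9, 40/29]]; det S = 1702400/767601
solve [mL_A; mL_B] = S·[w00; w01] and [mR_A; mR_B] = S·[w10; w11]:
  w00 = -1, w01 = 0, w10 = -1, w11 = -1/2

-1 0 -1 -1/2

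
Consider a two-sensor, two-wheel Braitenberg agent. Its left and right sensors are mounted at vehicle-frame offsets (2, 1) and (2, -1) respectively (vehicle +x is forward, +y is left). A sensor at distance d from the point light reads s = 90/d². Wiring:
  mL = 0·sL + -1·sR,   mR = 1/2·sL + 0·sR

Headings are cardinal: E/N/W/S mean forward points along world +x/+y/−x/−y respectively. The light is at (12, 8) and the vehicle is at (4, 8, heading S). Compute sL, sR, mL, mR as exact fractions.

left sensor world pos  = (5, 6); dL² = 53
right sensor world pos = (3, 6); dR² = 85
sL = 90/53 = 90/53
sR = 90/85 = 18/17
mL = 0·sL + -1·sR = -18/17
mR = 1/2·sL + 0·sR = 45/53

90/53 18/17 -18/17 45/53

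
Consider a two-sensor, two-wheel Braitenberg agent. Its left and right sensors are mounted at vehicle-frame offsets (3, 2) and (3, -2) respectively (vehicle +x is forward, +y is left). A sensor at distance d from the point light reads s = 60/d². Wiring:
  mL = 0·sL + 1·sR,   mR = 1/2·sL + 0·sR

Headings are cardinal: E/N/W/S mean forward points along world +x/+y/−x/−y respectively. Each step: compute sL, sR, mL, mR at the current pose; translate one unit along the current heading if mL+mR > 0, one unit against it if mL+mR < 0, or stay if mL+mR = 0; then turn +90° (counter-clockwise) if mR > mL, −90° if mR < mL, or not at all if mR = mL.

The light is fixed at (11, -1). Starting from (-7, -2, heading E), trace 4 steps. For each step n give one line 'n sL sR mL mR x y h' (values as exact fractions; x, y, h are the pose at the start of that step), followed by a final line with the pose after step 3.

0 30/113 10/39 10/39 15/113 -7 -2 E
1 60/241 60/377 60/377 30/241 -6 -2 S
2 15/104 3/20 3/20 15/208 -6 -3 W
3 60/401 60/257 60/257 30/401 -7 -3 N
final -7 -2 E

n=0: pose=(-7,-2,E); sL=30/113, sR=10/39; mL=10/39, mR=15/113; mL+mR=1715/4407 → advance +1; mR−mL=-545/4407 → turn -1·90°
n=1: pose=(-6,-2,S); sL=60/241, sR=60/377; mL=60/377, mR=30/241; mL+mR=25770/90857 → advance +1; mR−mL=-3150/90857 → turn -1·90°
n=2: pose=(-6,-3,W); sL=15/104, sR=3/20; mL=3/20, mR=15/208; mL+mR=231/1040 → advance +1; mR−mL=-81/1040 → turn -1·90°
n=3: pose=(-7,-3,N); sL=60/401, sR=60/257; mL=60/257, mR=30/401; mL+mR=31770/103057 → advance +1; mR−mL=-16350/103057 → turn -1·90°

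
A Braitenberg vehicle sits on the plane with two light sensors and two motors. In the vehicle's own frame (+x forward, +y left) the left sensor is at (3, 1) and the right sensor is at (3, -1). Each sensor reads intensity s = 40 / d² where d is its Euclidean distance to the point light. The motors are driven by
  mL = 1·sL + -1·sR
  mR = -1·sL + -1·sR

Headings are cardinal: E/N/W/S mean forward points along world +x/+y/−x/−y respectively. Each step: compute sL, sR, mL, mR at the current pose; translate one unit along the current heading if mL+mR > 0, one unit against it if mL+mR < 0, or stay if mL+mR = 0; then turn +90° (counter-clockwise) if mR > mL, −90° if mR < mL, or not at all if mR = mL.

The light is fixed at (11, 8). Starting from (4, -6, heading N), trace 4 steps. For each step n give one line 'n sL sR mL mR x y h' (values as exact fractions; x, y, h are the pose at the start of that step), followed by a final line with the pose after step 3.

n=0: pose=(4,-6,N); sL=8/37, sR=40/157; mL=-224/5809, mR=-2736/5809; mL+mR=-80/157 → advance -1; mR−mL=-16/37 → turn -1·90°
n=1: pose=(4,-7,E); sL=10/53, sR=5/34; mL=75/1802, mR=-605/1802; mL+mR=-5/17 → advance -1; mR−mL=-20/53 → turn -1·90°
n=2: pose=(3,-7,S); sL=40/373, sR=8/81; mL=256/30213, mR=-6224/30213; mL+mR=-16/81 → advance -1; mR−mL=-80/373 → turn -1·90°
n=3: pose=(3,-6,W); sL=20/173, sR=4/29; mL=-112/5017, mR=-1272/5017; mL+mR=-8/29 → advance -1; mR−mL=-40/173 → turn -1·90°

0 8/37 40/157 -224/5809 -2736/5809 4 -6 N
1 10/53 5/34 75/1802 -605/1802 4 -7 E
2 40/373 8/81 256/30213 -6224/30213 3 -7 S
3 20/173 4/29 -112/5017 -1272/5017 3 -6 W
final 4 -6 N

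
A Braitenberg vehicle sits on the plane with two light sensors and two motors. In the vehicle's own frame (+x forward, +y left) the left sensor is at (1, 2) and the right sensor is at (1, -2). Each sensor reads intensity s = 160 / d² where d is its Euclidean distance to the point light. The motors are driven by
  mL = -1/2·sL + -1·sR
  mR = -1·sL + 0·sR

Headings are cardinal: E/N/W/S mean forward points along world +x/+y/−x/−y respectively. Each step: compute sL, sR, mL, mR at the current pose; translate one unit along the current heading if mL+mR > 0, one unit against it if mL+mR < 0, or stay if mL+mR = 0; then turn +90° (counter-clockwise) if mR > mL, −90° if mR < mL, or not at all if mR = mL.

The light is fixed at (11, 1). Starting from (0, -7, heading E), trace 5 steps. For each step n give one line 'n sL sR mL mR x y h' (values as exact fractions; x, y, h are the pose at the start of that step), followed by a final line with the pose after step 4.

n=0: pose=(0,-7,E); sL=20/17, sR=4/5; mL=-118/85, mR=-20/17; mL+mR=-218/85 → advance -1; mR−mL=18/85 → turn +1·90°
n=1: pose=(-1,-7,N); sL=32/49, sR=160/149; mL=-10224/7301, mR=-32/49; mL+mR=-14992/7301 → advance -1; mR−mL=5456/7301 → turn +1·90°
n=2: pose=(-1,-8,W); sL=16/29, sR=80/109; mL=-3192/3161, mR=-16/29; mL+mR=-4936/3161 → advance -1; mR−mL=1448/3161 → turn +1·90°
n=3: pose=(0,-8,S); sL=160/181, sR=160/269; mL=-50480/48689, mR=-160/181; mL+mR=-93520/48689 → advance -1; mR−mL=7440/48689 → turn +1·90°
n=4: pose=(0,-7,E); sL=20/17, sR=4/5; mL=-118/85, mR=-20/17; mL+mR=-218/85 → advance -1; mR−mL=18/85 → turn +1·90°

0 20/17 4/5 -118/85 -20/17 0 -7 E
1 32/49 160/149 -10224/7301 -32/49 -1 -7 N
2 16/29 80/109 -3192/3161 -16/29 -1 -8 W
3 160/181 160/269 -50480/48689 -160/181 0 -8 S
4 20/17 4/5 -118/85 -20/17 0 -7 E
final -1 -7 N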